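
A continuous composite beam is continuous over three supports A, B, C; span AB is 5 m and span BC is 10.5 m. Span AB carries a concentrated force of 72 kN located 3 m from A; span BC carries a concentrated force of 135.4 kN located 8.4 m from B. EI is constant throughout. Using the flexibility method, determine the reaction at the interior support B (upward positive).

R_B = 104.2 kN

Take M_B as the redundant. Released structure: two simple spans AB and BC with a hinge at B.
Rotations at B on the released spans (each span's end-slope, ×1/EI):
  span AB: point load 72 at a = 3: Pab(L + a)/(6LEI) = 115.2/EI
  span BC: point load 135.4 at a = 8.4: Pab(L + b)/(6LEI) = 477.7/EI
  relative rotation θ_0 = (115.2 + 477.7)/EI = 592.9/EI
A unit hogging moment at B produces rotation L₁/(3EI) + L₂/(3EI) = 5.167/EI.
Compatibility: M_B·(L₁+L₂)/(3EI) = θ_0, giving M_B = 114.8 kN·m (hogging).
Span AB, ΣM about A with M_B applied at B: R_B^{AB}·5 = 216 + 114.8, so R_B^{AB} = 66.15 kN and R_A = 72 − 66.15 = 5.849 kN.
Span BC, ΣM about C: R_B^{BC}·10.5 = 284.3 + 114.8, so R_B^{BC} = 38.01 kN and R_C = 135.4 − 38.01 = 97.39 kN.
R_B = 66.15 + 38.01 = 104.2 kN.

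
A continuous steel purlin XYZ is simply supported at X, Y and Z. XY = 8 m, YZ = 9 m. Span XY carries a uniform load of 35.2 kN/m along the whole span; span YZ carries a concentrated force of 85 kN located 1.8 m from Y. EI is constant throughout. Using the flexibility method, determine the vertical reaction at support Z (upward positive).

R_Z = -4.204 kN

Take M_Y as the redundant. Released structure: two simple spans XY and YZ with a hinge at Y.
Discontinuity in slope at Y on the released structure — sum the simple-span end rotations:
  span XY: UDL 35.2: wL³/(24EI) = 750.9/EI
  span YZ: point load 85 at a = 1.8: Pab(L + b)/(6LEI) = 330.5/EI
  relative rotation θ_0 = (750.9 + 330.5)/EI = 1081/EI
A unit hogging moment at Y produces rotation L₁/(3EI) + L₂/(3EI) = 5.667/EI.
Compatibility: M_Y·(L₁+L₂)/(3EI) = θ_0, giving M_Y = 190.8 kN·m (hogging).
Span YZ, ΣM about Z: R_Y^{YZ}·9 = 612 + 190.8, so R_Y^{YZ} = 89.2 kN and R_Z = 85 − 89.2 = -4.204 kN.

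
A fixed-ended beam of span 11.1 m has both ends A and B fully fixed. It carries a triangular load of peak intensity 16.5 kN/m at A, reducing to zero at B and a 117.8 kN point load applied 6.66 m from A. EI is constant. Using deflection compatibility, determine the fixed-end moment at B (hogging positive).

M_B = 256.1 kN·m

Release both end moments; the primary structure is a simply-supported span AB with redundants M_A and M_B.
End rotations of the released simple span under the applied load (×1/EI):
  at A: triangular load, peak 16.5: w₀L³/(45EI) = 501.5/EI
  at B: triangular load, peak 16.5: 7w₀L³/(360EI) = 438.8/EI
  at A: point load 117.8 at a = 6.66: Pab(L + b)/(6LEI) = 812.8/EI
  at B: point load 117.8 at a = 6.66: Pab(L + a)/(6LEI) = 928.9/EI
  θ_A0 = 1314/EI,  θ_B0 = 1368/EI
Flexibility coefficients: a unit moment at one end gives L/(3EI) there and L/(6EI) at the far end, so f₁₁ = f₂₂ = 3.7/EI and f₁₂ = f₂₁ = 1.85/EI.
Compatibility — zero rotation at each built-in end:
  3.7 M_A + 1.85 M_B = 1314
  1.85 M_A + 3.7 M_B = 1368
Solving the pair gives M_A = 227.2 kN·m and M_B = 256.1 kN·m (hogging).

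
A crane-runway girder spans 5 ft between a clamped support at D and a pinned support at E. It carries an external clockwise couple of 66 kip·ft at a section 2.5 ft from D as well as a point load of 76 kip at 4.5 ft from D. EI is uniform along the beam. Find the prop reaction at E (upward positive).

Release the roller at E. Primary structure: cantilever fixed at D.
Deflection at E on the released cantilever, summing each load's contribution:
  clockwise couple 66 at a = 2.5: M₀a(2L − a)/(2EI) = 618.8/EI
  point load 76 at a = 4.5: Pa²(3L − a)/(6EI) = 2693/EI
  δ_0 = 3312/EI
Flexibility coefficient — unit upward force at E: δ_{EE} = L³/(3EI) = 41.67/EI.
Compatibility at E: δ_0 − R_E·δ_{EE} = 0, so R_E = 3312/41.67 = 79.49 kip.

R_E = 79.49 kip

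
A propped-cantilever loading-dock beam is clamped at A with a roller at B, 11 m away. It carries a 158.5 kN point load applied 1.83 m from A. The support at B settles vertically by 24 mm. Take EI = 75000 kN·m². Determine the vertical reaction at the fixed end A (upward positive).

R_A = 156.3 kN

Release the roller at B. Primary structure: cantilever fixed at A.
Downward deflection at the released point B due to the loads:
  point load 158.5 at a = 1.83: Pa²(3L − a)/(6EI) = 2758/EI
Tip deflection under a unit load at B: L³/(3EI) = 443.7/EI.
With EI = 75000 kN·m²: δ_0 = 0.036767 m and δ_{BB} = 0.005916 m/kN.
Compatibility — the beam at B must follow the support down by 0.024 m: δ_0 − R_B·δ_{BB} = 0.024, so R_B = (0.036767 − 0.024)/0.005916 = 2.158 kN.
Vertical equilibrium: R_A = ΣP − R_B = 158.5 − 2.158 = 156.3 kN.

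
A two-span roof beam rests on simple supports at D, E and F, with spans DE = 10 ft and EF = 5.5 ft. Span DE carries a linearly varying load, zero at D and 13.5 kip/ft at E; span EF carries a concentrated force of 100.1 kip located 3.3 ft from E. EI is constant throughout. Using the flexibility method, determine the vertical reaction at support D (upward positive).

Take M_E as the redundant. Released structure: two simple spans DE and EF with a hinge at E.
Rotations at E on the released spans (each span's end-slope, ×1/EI):
  span DE: triangular load, peak 13.5: w₀L³/(45EI) = 300/EI
  span EF: point load 100.1 at a = 3.3: Pab(L + b)/(6LEI) = 169.6/EI
  relative rotation θ_0 = (300 + 169.6)/EI = 469.6/EI
A unit hogging moment at E produces rotation L₁/(3EI) + L₂/(3EI) = 5.167/EI.
Slope continuity at E: θ_0 = M_E·5.167/EI, so M_E = 469.6/5.167 = 90.88 kip·ft (hogging).
Span DE, ΣM about D with M_E applied at E: R_E^{DE}·10 = 450 + 90.88, so R_E^{DE} = 54.09 kip and R_D = 67.5 − 54.09 = 13.41 kip.

R_D = 13.41 kip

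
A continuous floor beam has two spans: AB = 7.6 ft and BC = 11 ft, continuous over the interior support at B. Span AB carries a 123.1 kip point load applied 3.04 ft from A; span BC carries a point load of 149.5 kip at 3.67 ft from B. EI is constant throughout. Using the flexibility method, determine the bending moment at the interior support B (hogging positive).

Release continuity at B by inserting a hinge; the redundant is the internal moment M_B. The primary structure is two simply-supported spans AB and BC.
Discontinuity in slope at B on the released structure — sum the simple-span end rotations:
  span AB: point load 123.1 at a = 3.04: Pab(L + a)/(6LEI) = 398.2/EI
  span BC: point load 149.5 at a = 3.67: Pab(L + b)/(6LEI) = 1117/EI
  relative rotation θ_0 = (398.2 + 1117)/EI = 1515/EI
A unit hogging moment at B produces rotation L₁/(3EI) + L₂/(3EI) = 6.2/EI.
Compatibility: M_B·(L₁+L₂)/(3EI) = θ_0, giving M_B = 244.4 kip·ft (hogging).

M_B = 244.4 kip·ft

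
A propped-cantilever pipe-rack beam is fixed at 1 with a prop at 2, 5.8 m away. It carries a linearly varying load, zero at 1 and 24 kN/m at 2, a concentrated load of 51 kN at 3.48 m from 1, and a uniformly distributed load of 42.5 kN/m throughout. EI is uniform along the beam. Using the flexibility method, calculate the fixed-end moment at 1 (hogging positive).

Remove the prop at 2; the released (primary) structure is a cantilever built in at 1.
Primary-structure tip deflection at 2 by superposition:
  triangular load, peak 24 at the free end: 11w₀L⁴/(120EI) = 2490/EI
  point load 51 at a = 3.48: Pa²(3L − a)/(6EI) = 1433/EI
  UDL 42.5: wL⁴/(8EI) = 6012/EI
  δ_0 = 9934/EI
Tip deflection under a unit load at 2: L³/(3EI) = 65.04/EI.
Compatibility at 2: δ_0 − R_2·δ_{22} = 0, so R_2 = 9934/65.04 = 152.7 kN.
Moment equilibrium about 1: M_1 = Σ(load moments about 1) − R_2·L = 1161 − 152.7×5.8 = 275.5 kN·m.

M_1 = 275.5 kN·m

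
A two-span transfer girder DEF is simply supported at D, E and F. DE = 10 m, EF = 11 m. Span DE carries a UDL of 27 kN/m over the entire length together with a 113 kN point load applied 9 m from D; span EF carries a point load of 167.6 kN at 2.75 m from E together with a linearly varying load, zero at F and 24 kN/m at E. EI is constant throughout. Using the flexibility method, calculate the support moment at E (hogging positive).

Take M_E as the redundant. Released structure: two simple spans DE and EF with a hinge at E.
Rotations at E on the released spans (each span's end-slope, ×1/EI):
  span DE: UDL 27: wL³/(24EI) = 1125/EI
  span DE: point load 113 at a = 9: Pab(L + a)/(6LEI) = 322.1/EI
  span EF: point load 167.6 at a = 2.75: Pab(L + b)/(6LEI) = 1109/EI
  span EF: triangular load, peak 24: w₀L³/(45EI) = 709.9/EI
  relative rotation θ_0 = (1447 + 1819)/EI = 3266/EI
A unit hogging moment at E produces rotation L₁/(3EI) + L₂/(3EI) = 7/EI.
Compatibility: M_E·(L₁+L₂)/(3EI) = θ_0, giving M_E = 466.6 kN·m (hogging).

M_E = 466.6 kN·m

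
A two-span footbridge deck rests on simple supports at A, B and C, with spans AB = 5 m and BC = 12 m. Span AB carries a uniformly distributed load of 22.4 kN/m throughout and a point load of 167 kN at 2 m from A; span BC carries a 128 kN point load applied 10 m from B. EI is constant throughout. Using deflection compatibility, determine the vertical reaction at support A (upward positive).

Take M_B as the redundant. Released structure: two simple spans AB and BC with a hinge at B.
Discontinuity in slope at B on the released structure — sum the simple-span end rotations:
  span AB: UDL 22.4: wL³/(24EI) = 116.7/EI
  span AB: point load 167 at a = 2: Pab(L + a)/(6LEI) = 233.8/EI
  span BC: point load 128 at a = 10: Pab(L + b)/(6LEI) = 497.8/EI
  relative rotation θ_0 = (350.5 + 497.8)/EI = 848.2/EI
A unit hogging moment at B produces rotation L₁/(3EI) + L₂/(3EI) = 5.667/EI.
Slope continuity at B: θ_0 = M_B·5.667/EI, so M_B = 848.2/5.667 = 149.7 kN·m (hogging).
Span AB, ΣM about A with M_B applied at B: R_B^{AB}·5 = 614 + 149.7, so R_B^{AB} = 152.7 kN and R_A = 279 − 152.7 = 126.3 kN.

R_A = 126.3 kN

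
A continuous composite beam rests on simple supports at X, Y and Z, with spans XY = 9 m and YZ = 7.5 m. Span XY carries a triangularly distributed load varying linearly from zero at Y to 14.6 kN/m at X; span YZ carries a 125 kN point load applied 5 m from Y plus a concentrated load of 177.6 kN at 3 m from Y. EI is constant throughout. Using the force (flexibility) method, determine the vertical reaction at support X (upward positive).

Take M_Y as the redundant. Released structure: two simple spans XY and YZ with a hinge at Y.
Discontinuity in slope at Y on the released structure — sum the simple-span end rotations:
  span XY: triangular load, peak 14.6: 7w₀L³/(360EI) = 207/EI
  span YZ: point load 125 at a = 5: Pab(L + b)/(6LEI) = 347.2/EI
  span YZ: point load 177.6 at a = 3: Pab(L + b)/(6LEI) = 639.4/EI
  relative rotation θ_0 = (207 + 986.6)/EI = 1194/EI
A unit hogging moment at Y produces rotation L₁/(3EI) + L₂/(3EI) = 5.5/EI.
Compatibility: M_Y·(L₁+L₂)/(3EI) = θ_0, giving M_Y = 217 kN·m (hogging).
Span XY, ΣM about X with M_Y applied at Y: R_Y^{XY}·9 = 197.1 + 217, so R_Y^{XY} = 46.01 kN and R_X = 65.7 − 46.01 = 19.69 kN.

R_X = 19.69 kN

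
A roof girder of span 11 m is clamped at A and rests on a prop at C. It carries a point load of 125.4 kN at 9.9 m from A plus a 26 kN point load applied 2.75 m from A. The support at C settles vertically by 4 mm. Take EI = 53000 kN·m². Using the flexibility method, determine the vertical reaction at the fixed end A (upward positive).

R_A = 42.99 kN

Release the roller at C. Primary structure: cantilever fixed at A.
Primary-structure tip deflection at C by superposition:
  point load 125.4 at a = 9.9: Pa²(3L − a)/(6EI) = 47318/EI
  point load 26 at a = 2.75: Pa²(3L − a)/(6EI) = 991.3/EI
  δ_0 = 48310/EI
Tip deflection under a unit load at C: L³/(3EI) = 443.7/EI.
With EI = 53000 kN·m²: δ_0 = 0.9115 m and δ_{CC} = 0.008371 m/kN.
Compatibility — the beam at C must follow the support down by 0.004 m: δ_0 − R_C·δ_{CC} = 0.004, so R_C = (0.9115 − 0.004)/0.008371 = 108.4 kN.
Vertical equilibrium: R_A = ΣP − R_C = 151.4 − 108.4 = 42.99 kN.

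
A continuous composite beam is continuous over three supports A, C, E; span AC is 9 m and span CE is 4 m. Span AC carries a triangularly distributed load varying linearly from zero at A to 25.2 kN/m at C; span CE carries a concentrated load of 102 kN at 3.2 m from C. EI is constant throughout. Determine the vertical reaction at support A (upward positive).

Insert a hinge at C; M_C is the redundant, and each span becomes simply supported.
Discontinuity in slope at C on the released structure — sum the simple-span end rotations:
  span AC: triangular load, peak 25.2: w₀L³/(45EI) = 408.2/EI
  span CE: point load 102 at a = 3.2: Pab(L + b)/(6LEI) = 52.22/EI
  relative rotation θ_0 = (408.2 + 52.22)/EI = 460.5/EI
A unit hogging moment at C produces rotation L₁/(3EI) + L₂/(3EI) = 4.333/EI.
Compatibility: M_C·(L₁+L₂)/(3EI) = θ_0, giving M_C = 106.3 kN·m (hogging).
Span AC, ΣM about A with M_C applied at C: R_C^{AC}·9 = 680.4 + 106.3, so R_C^{AC} = 87.41 kN and R_A = 113.4 − 87.41 = 25.99 kN.

R_A = 25.99 kN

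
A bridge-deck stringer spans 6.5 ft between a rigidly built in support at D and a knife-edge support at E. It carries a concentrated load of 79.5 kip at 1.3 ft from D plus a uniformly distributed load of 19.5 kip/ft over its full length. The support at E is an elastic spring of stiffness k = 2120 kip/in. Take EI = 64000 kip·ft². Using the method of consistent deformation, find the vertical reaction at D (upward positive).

Choose R_E as the redundant. The primary structure is the cantilever fixed at D.
Downward deflection at the released point E due to the loads:
  point load 79.5 at a = 1.3: Pa²(3L − a)/(6EI) = 407.5/EI
  UDL 19.5: wL⁴/(8EI) = 4351/EI
  δ_0 = 4759/EI
Tip deflection under a unit load at E: L³/(3EI) = 91.54/EI.
With EI = 64000 kip·ft²: δ_0 = 0.074354 ft and δ_{EE} = 0.00143 ft/kip.
Compatibility — the spring shortens by R_E/k under the reaction it provides: δ_0 − R_E·δ_{EE} = R_E/k. With 1/k = 1/(2120×12) ft/kip = 0.000039 ft/kip, R_E = δ_0 / (δ_{EE} + 1/k) = 0.074354 / (0.00143 + 0.000039) = 50.59 kip.
Vertical equilibrium: R_D = ΣP − R_E = 206.2 − 50.59 = 155.7 kip.

R_D = 155.7 kip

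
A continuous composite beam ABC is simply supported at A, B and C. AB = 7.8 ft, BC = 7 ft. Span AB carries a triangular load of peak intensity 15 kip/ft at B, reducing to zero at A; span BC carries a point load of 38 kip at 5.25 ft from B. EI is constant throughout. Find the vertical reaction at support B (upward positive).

R_B = 61.19 kip

Release continuity at B by inserting a hinge; the redundant is the internal moment M_B. The primary structure is two simply-supported spans AB and BC.
End slopes at the hinge B, treating each span as simply supported:
  span AB: triangular load, peak 15: w₀L³/(45EI) = 158.2/EI
  span BC: point load 38 at a = 5.25: Pab(L + b)/(6LEI) = 72.73/EI
  relative rotation θ_0 = (158.2 + 72.73)/EI = 230.9/EI
A unit hogging moment at B produces rotation L₁/(3EI) + L₂/(3EI) = 4.933/EI.
Slope continuity at B: θ_0 = M_B·4.933/EI, so M_B = 230.9/4.933 = 46.81 kip·ft (hogging).
Span AB, ΣM about A with M_B applied at B: R_B^{AB}·7.8 = 304.2 + 46.81, so R_B^{AB} = 45 kip and R_A = 58.5 − 45 = 13.5 kip.
Span BC, ΣM about C: R_B^{BC}·7 = 66.5 + 46.81, so R_B^{BC} = 16.19 kip and R_C = 38 − 16.19 = 21.81 kip.
R_B = 45 + 16.19 = 61.19 kip.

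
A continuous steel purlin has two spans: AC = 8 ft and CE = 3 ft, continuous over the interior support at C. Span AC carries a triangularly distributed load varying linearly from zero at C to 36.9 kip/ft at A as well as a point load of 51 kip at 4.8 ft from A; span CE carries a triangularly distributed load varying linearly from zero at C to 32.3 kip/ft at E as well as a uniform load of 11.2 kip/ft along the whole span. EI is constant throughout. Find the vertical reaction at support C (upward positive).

R_C = 188.5 kip

Insert a hinge at C; M_C is the redundant, and each span becomes simply supported.
End slopes at the hinge C, treating each span as simply supported:
  span AC: triangular load, peak 36.9: 7w₀L³/(360EI) = 367.4/EI
  span AC: point load 51 at a = 4.8: Pab(L + a)/(6LEI) = 208.9/EI
  span CE: triangular load, peak 32.3: 7w₀L³/(360EI) = 16.96/EI
  span CE: UDL 11.2: wL³/(24EI) = 12.6/EI
  relative rotation θ_0 = (576.3 + 29.56)/EI = 605.8/EI
A unit hogging moment at C produces rotation L₁/(3EI) + L₂/(3EI) = 3.667/EI.
Slope continuity at C: θ_0 = M_C·3.667/EI, so M_C = 605.8/3.667 = 165.2 kip·ft (hogging).
Span AC, ΣM about A with M_C applied at C: R_C^{AC}·8 = 638.4 + 165.2, so R_C^{AC} = 100.5 kip and R_A = 198.6 − 100.5 = 98.15 kip.
Span CE, ΣM about E: R_C^{CE}·3 = 98.85 + 165.2, so R_C^{CE} = 88.02 kip and R_E = 82.05 − 88.02 = -5.974 kip.
R_C = 100.5 + 88.02 = 188.5 kip.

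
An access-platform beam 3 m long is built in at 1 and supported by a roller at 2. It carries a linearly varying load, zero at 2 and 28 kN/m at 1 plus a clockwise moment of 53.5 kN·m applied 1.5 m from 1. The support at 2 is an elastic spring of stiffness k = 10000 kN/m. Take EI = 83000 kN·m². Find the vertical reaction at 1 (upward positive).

R_1 = 27.19 kN

Choose R_2 as the redundant. The primary structure is the cantilever fixed at 1.
Downward deflection at the released point 2 due to the loads:
  triangular load, peak 28 at the fixed end: w₀L⁴/(30EI) = 75.6/EI
  clockwise couple 53.5 at a = 1.5: M₀a(2L − a)/(2EI) = 180.6/EI
  δ_0 = 256.2/EI
Flexibility coefficient — unit upward force at 2: δ_{22} = L³/(3EI) = 9/EI.
With EI = 83000 kN·m²: δ_0 = 0.003086 m and δ_{22} = 0.000108 m/kN.
Compatibility — the spring shortens by R_2/k under the reaction it provides: δ_0 − R_2·δ_{22} = R_2/k. With 1/k = 0.0001 m/kN, R_2 = δ_0 / (δ_{22} + 1/k) = 0.003086 / (0.000108 + 0.0001) = 14.81 kN.
Vertical equilibrium: R_1 = ΣP − R_2 = 42 − 14.81 = 27.19 kN.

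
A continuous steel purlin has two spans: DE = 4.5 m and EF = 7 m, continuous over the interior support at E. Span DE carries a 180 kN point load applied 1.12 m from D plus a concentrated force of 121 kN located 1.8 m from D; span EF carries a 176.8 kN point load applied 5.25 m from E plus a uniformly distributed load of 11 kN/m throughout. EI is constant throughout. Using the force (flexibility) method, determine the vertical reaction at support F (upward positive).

Insert a hinge at E; M_E is the redundant, and each span becomes simply supported.
Discontinuity in slope at E on the released structure — sum the simple-span end rotations:
  span DE: point load 180 at a = 1.12: Pab(L + a)/(6LEI) = 141.8/EI
  span DE: point load 121 at a = 1.8: Pab(L + a)/(6LEI) = 137.2/EI
  span EF: point load 176.8 at a = 5.25: Pab(L + b)/(6LEI) = 338.4/EI
  span EF: UDL 11: wL³/(24EI) = 157.2/EI
  relative rotation θ_0 = (279 + 495.6)/EI = 774.7/EI
A unit hogging moment at E produces rotation L₁/(3EI) + L₂/(3EI) = 3.833/EI.
Slope continuity at E: θ_0 = M_E·3.833/EI, so M_E = 774.7/3.833 = 202.1 kN·m (hogging).
Span EF, ΣM about F: R_E^{EF}·7 = 578.9 + 202.1, so R_E^{EF} = 111.6 kN and R_F = 253.8 − 111.6 = 142.2 kN.

R_F = 142.2 kN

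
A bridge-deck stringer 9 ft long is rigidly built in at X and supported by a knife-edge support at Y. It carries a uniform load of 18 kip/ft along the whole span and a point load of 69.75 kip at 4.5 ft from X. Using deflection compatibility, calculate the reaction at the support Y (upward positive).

R_Y = 82.55 kip

Remove the prop at Y; the released (primary) structure is a cantilever built in at X.
Downward deflection at the released point Y due to the loads:
  UDL 18: wL⁴/(8EI) = 14762/EI
  point load 69.75 at a = 4.5: Pa²(3L − a)/(6EI) = 5297/EI
  δ_0 = 20059/EI
Flexibility coefficient — unit upward force at Y: δ_{YY} = L³/(3EI) = 243/EI.
The prop prevents deflection at Y: R_Y = δ_0/δ_{YY} = 20059/243 = 82.55 kip.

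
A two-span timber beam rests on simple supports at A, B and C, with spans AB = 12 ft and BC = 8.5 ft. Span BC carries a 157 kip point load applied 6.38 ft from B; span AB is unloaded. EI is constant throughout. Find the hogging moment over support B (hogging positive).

Take M_B as the redundant. Released structure: two simple spans AB and BC with a hinge at B.
Rotations at B on the released spans (each span's end-slope, ×1/EI):
  span BC: point load 157 at a = 6.38: Pab(L + b)/(6LEI) = 442.2/EI
  relative rotation θ_0 = (0 + 442.2)/EI = 442.2/EI
A unit hogging moment at B produces rotation L₁/(3EI) + L₂/(3EI) = 6.833/EI.
Compatibility: M_B·(L₁+L₂)/(3EI) = θ_0, giving M_B = 64.71 kip·ft (hogging).

M_B = 64.71 kip·ft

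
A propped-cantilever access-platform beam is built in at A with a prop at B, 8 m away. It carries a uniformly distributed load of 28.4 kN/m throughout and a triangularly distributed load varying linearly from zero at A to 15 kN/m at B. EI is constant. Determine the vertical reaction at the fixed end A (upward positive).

R_A = 169 kN

Release the roller at B. Primary structure: cantilever fixed at A.
Deflection at B on the released cantilever, summing each load's contribution:
  UDL 28.4: wL⁴/(8EI) = 14541/EI
  triangular load, peak 15 at the free end: 11w₀L⁴/(120EI) = 5632/EI
  δ_0 = 20173/EI
Tip deflection under a unit load at B: L³/(3EI) = 170.7/EI.
The prop prevents deflection at B: R_B = δ_0/δ_{BB} = 20173/170.7 = 118.2 kN.
Vertical equilibrium: R_A = ΣP − R_B = 287.2 − 118.2 = 169 kN.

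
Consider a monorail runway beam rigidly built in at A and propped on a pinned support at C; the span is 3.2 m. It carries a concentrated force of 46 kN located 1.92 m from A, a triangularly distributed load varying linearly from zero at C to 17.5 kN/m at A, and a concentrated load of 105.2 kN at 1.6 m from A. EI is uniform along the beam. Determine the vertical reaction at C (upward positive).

Remove the prop at C; the released (primary) structure is a cantilever built in at A.
Free-end deflection of the primary structure under the applied loading (downward +):
  point load 46 at a = 1.92: Pa²(3L − a)/(6EI) = 217.1/EI
  triangular load, peak 17.5 at the fixed end: w₀L⁴/(30EI) = 61.17/EI
  point load 105.2 at a = 1.6: Pa²(3L − a)/(6EI) = 359.1/EI
  δ_0 = 637.3/EI
Flexibility coefficient — unit upward force at C: δ_{CC} = L³/(3EI) = 10.92/EI.
Compatibility at C: δ_0 − R_C·δ_{CC} = 0, so R_C = 637.3/10.92 = 58.35 kN.

R_C = 58.35 kN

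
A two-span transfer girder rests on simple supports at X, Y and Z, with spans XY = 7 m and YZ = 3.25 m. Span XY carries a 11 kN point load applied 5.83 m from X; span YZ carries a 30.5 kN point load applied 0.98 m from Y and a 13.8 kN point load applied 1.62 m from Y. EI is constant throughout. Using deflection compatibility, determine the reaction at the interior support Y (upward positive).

R_Y = 44.14 kN

Release continuity at Y by inserting a hinge; the redundant is the internal moment M_Y. The primary structure is two simply-supported spans XY and YZ.
Discontinuity in slope at Y on the released structure — sum the simple-span end rotations:
  span XY: point load 11 at a = 5.83: Pab(L + a)/(6LEI) = 22.92/EI
  span YZ: point load 30.5 at a = 0.98: Pab(L + b)/(6LEI) = 19.21/EI
  span YZ: point load 13.8 at a = 1.62: Pab(L + b)/(6LEI) = 9.119/EI
  relative rotation θ_0 = (22.92 + 28.33)/EI = 51.25/EI
A unit hogging moment at Y produces rotation L₁/(3EI) + L₂/(3EI) = 3.417/EI.
Compatibility: M_Y·(L₁+L₂)/(3EI) = θ_0, giving M_Y = 15 kN·m (hogging).
Span XY, ΣM about X with M_Y applied at Y: R_Y^{XY}·7 = 64.13 + 15, so R_Y^{XY} = 11.3 kN and R_X = 11 − 11.3 = -0.3042 kN.
Span YZ, ΣM about Z: R_Y^{YZ}·3.25 = 91.73 + 15, so R_Y^{YZ} = 32.84 kN and R_Z = 44.3 − 32.84 = 11.46 kN.
R_Y = 11.3 + 32.84 = 44.14 kN.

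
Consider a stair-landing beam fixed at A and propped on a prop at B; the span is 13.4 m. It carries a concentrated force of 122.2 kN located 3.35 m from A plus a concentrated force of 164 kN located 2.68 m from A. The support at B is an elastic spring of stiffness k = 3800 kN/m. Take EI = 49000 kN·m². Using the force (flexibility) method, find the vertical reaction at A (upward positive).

R_A = 266.8 kN

Choose R_B as the redundant. The primary structure is the cantilever fixed at A.
Deflection at B on the released cantilever, summing each load's contribution:
  point load 122.2 at a = 3.35: Pa²(3L − a)/(6EI) = 8423/EI
  point load 164 at a = 2.68: Pa²(3L − a)/(6EI) = 7366/EI
  δ_0 = 15789/EI
Flexibility coefficient — unit upward force at B: δ_{BB} = L³/(3EI) = 802/EI.
With EI = 49000 kN·m²: δ_0 = 0.32221 m and δ_{BB} = 0.016368 m/kN.
Compatibility — the spring shortens by R_B/k under the reaction it provides: δ_0 − R_B·δ_{BB} = R_B/k. With 1/k = 0.000263 m/kN, R_B = δ_0 / (δ_{BB} + 1/k) = 0.32221 / (0.016368 + 0.000263) = 19.37 kN.
Vertical equilibrium: R_A = ΣP − R_B = 286.2 − 19.37 = 266.8 kN.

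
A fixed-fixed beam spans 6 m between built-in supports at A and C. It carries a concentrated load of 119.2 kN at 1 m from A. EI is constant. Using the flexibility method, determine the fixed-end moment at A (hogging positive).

M_A = 82.78 kN·m

Take the two fixed-end moments M_A, M_C as redundants; the released structure is the simple span AC.
End rotations of the released simple span under the applied load (×1/EI):
  at A: point load 119.2 at a = 1: Pab(L + b)/(6LEI) = 182.1/EI
  at C: point load 119.2 at a = 1: Pab(L + a)/(6LEI) = 115.9/EI
  θ_A0 = 182.1/EI,  θ_C0 = 115.9/EI
Flexibility coefficients: a unit moment at one end gives L/(3EI) there and L/(6EI) at the far end, so f₁₁ = f₂₂ = 2/EI and f₁₂ = f₂₁ = 1/EI.
Compatibility — zero rotation at each built-in end:
  2 M_A + 1 M_C = 182.1
  1 M_A + 2 M_C = 115.9
Solving the pair gives M_A = 82.78 kN·m and M_C = 16.56 kN·m (hogging).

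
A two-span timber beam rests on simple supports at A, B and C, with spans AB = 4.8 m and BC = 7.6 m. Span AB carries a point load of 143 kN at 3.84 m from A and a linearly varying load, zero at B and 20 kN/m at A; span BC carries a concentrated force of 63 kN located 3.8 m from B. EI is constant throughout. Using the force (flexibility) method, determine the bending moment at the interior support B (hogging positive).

Insert a hinge at B; M_B is the redundant, and each span becomes simply supported.
End slopes at the hinge B, treating each span as simply supported:
  span AB: point load 143 at a = 3.84: Pab(L + a)/(6LEI) = 158.1/EI
  span AB: triangular load, peak 20: 7w₀L³/(360EI) = 43.01/EI
  span BC: point load 63 at a = 3.8: Pab(L + b)/(6LEI) = 227.4/EI
  relative rotation θ_0 = (201.2 + 227.4)/EI = 428.6/EI
A unit hogging moment at B produces rotation L₁/(3EI) + L₂/(3EI) = 4.133/EI.
Compatibility: M_B·(L₁+L₂)/(3EI) = θ_0, giving M_B = 103.7 kN·m (hogging).

M_B = 103.7 kN·m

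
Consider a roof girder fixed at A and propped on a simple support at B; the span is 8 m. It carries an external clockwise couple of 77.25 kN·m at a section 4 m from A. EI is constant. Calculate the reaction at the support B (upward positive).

R_B = 10.86 kN

Remove the prop at B; the released (primary) structure is a cantilever built in at A.
Primary-structure tip deflection at B by superposition:
  clockwise couple 77.25 at a = 4: M₀a(2L − a)/(2EI) = 1854/EI
Tip deflection under a unit load at B: L³/(3EI) = 170.7/EI.
The prop prevents deflection at B: R_B = δ_0/δ_{BB} = 1854/170.7 = 10.86 kN.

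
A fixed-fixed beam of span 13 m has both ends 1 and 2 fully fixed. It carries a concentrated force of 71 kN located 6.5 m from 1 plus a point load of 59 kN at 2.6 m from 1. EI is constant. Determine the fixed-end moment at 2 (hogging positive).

Take the two fixed-end moments M_1, M_2 as redundants; the released structure is the simple span 12.
End rotations of the released simple span under the applied load (×1/EI):
  at 1: point load 71 at a = 6.5: Pab(L + b)/(6LEI) = 749.9/EI
  at 2: point load 71 at a = 6.5: Pab(L + a)/(6LEI) = 749.9/EI
  at 1: point load 59 at a = 2.6: Pab(L + b)/(6LEI) = 478.6/EI
  at 2: point load 59 at a = 2.6: Pab(L + a)/(6LEI) = 319.1/EI
  θ_10 = 1229/EI,  θ_20 = 1069/EI
Flexibility coefficients: a unit moment at one end gives L/(3EI) there and L/(6EI) at the far end, so f₁₁ = f₂₂ = 4.333/EI and f₁₂ = f₂₁ = 2.167/EI.
Compatibility — zero rotation at each built-in end:
  4.333 M_1 + 2.167 M_2 = 1229
  2.167 M_1 + 4.333 M_2 = 1069
Solving the pair gives M_1 = 213.6 kN·m and M_2 = 139.9 kN·m (hogging).

M_2 = 139.9 kN·m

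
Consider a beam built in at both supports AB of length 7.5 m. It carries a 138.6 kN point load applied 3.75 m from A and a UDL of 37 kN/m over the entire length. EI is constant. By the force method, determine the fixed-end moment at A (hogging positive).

M_A = 303.4 kN·m

Take the two fixed-end moments M_A, M_B as redundants; the released structure is the simple span AB.
On the primary (simply-supported) span, the end slopes from the loading are:
  at A: point load 138.6 at a = 3.75: Pab(L + b)/(6LEI) = 487.3/EI
  at B: point load 138.6 at a = 3.75: Pab(L + a)/(6LEI) = 487.3/EI
  at A: UDL 37: wL³/(24EI) = 650.4/EI
  at B: UDL 37: wL³/(24EI) = 650.4/EI
  θ_A0 = 1138/EI,  θ_B0 = 1138/EI
Flexibility coefficients: a unit moment at one end gives L/(3EI) there and L/(6EI) at the far end, so f₁₁ = f₂₂ = 2.5/EI and f₁₂ = f₂₁ = 1.25/EI.
Compatibility — zero rotation at each built-in end:
  2.5 M_A + 1.25 M_B = 1138
  1.25 M_A + 2.5 M_B = 1138
Solving the pair gives M_A = 303.4 kN·m and M_B = 303.4 kN·m (hogging).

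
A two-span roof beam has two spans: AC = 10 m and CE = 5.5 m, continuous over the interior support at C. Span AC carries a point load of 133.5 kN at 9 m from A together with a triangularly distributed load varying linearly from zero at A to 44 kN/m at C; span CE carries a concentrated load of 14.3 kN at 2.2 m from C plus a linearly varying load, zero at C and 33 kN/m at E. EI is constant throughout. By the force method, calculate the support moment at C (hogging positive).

M_C = 288.9 kN·m

Release continuity at C by inserting a hinge; the redundant is the internal moment M_C. The primary structure is two simply-supported spans AC and CE.
Discontinuity in slope at C on the released structure — sum the simple-span end rotations:
  span AC: point load 133.5 at a = 9: Pab(L + a)/(6LEI) = 380.5/EI
  span AC: triangular load, peak 44: w₀L³/(45EI) = 977.8/EI
  span CE: point load 14.3 at a = 2.2: Pab(L + b)/(6LEI) = 27.68/EI
  span CE: triangular load, peak 33: 7w₀L³/(360EI) = 106.8/EI
  relative rotation θ_0 = (1358 + 134.4)/EI = 1493/EI
A unit hogging moment at C produces rotation L₁/(3EI) + L₂/(3EI) = 5.167/EI.
Compatibility: M_C·(L₁+L₂)/(3EI) = θ_0, giving M_C = 288.9 kN·m (hogging).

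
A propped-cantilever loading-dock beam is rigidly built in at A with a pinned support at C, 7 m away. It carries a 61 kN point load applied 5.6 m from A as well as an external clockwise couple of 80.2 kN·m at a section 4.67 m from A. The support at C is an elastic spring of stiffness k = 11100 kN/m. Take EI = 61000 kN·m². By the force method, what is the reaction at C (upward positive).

R_C = 55.56 kN

Remove the prop at C; the released (primary) structure is a cantilever built in at A.
Primary-structure tip deflection at C by superposition:
  point load 61 at a = 5.6: Pa²(3L − a)/(6EI) = 4910/EI
  clockwise couple 80.2 at a = 4.67: M₀a(2L − a)/(2EI) = 1747/EI
  δ_0 = 6657/EI
Tip deflection under a unit load at C: L³/(3EI) = 114.3/EI.
With EI = 61000 kN·m²: δ_0 = 0.10913 m and δ_{CC} = 0.001874 m/kN.
Compatibility — the spring shortens by R_C/k under the reaction it provides: δ_0 − R_C·δ_{CC} = R_C/k. With 1/k = 0.00009 m/kN, R_C = δ_0 / (δ_{CC} + 1/k) = 0.10913 / (0.001874 + 0.00009) = 55.56 kN.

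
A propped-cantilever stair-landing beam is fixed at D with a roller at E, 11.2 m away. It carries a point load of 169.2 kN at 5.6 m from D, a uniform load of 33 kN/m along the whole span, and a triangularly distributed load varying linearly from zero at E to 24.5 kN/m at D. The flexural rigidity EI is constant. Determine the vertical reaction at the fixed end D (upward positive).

R_D = 457.1 kN

Choose R_E as the redundant. The primary structure is the cantilever fixed at D.
Primary-structure tip deflection at E by superposition:
  point load 169.2 at a = 5.6: Pa²(3L − a)/(6EI) = 24762/EI
  UDL 33: wL⁴/(8EI) = 64908/EI
  triangular load, peak 24.5 at the fixed end: w₀L⁴/(30EI) = 12850/EI
  δ_0 = 102520/EI
Flexibility coefficient — unit upward force at E: δ_{EE} = L³/(3EI) = 468.3/EI.
Compatibility at E: δ_0 − R_E·δ_{EE} = 0, so R_E = 102520/468.3 = 218.9 kN.
Vertical equilibrium: R_D = ΣP − R_E = 676 − 218.9 = 457.1 kN.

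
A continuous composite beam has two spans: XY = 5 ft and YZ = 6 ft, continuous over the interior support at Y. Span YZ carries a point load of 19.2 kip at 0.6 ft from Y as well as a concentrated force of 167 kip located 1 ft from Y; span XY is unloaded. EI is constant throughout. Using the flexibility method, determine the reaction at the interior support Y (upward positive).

Insert a hinge at Y; M_Y is the redundant, and each span becomes simply supported.
End slopes at the hinge Y, treating each span as simply supported:
  span YZ: point load 19.2 at a = 0.6: Pab(L + b)/(6LEI) = 19.7/EI
  span YZ: point load 167 at a = 1: Pab(L + b)/(6LEI) = 255.1/EI
  relative rotation θ_0 = (0 + 274.8)/EI = 274.8/EI
A unit hogging moment at Y produces rotation L₁/(3EI) + L₂/(3EI) = 3.667/EI.
Slope continuity at Y: θ_0 = M_Y·3.667/EI, so M_Y = 274.8/3.667 = 74.96 kip·ft (hogging).
Span XY, ΣM about X with M_Y applied at Y: R_Y^{XY}·5 = 0 + 74.96, so R_Y^{XY} = 14.99 kip and R_X = 0 − 14.99 = -14.99 kip.
Span YZ, ΣM about Z: R_Y^{YZ}·6 = 938.7 + 74.96, so R_Y^{YZ} = 168.9 kip and R_Z = 186.2 − 168.9 = 17.26 kip.
R_Y = 14.99 + 168.9 = 183.9 kip.

R_Y = 183.9 kip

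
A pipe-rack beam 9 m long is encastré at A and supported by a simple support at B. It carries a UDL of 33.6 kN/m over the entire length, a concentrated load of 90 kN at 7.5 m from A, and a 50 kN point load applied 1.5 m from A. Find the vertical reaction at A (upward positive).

R_A = 259.3 kN

Remove the prop at B; the released (primary) structure is a cantilever built in at A.
Deflection at B on the released cantilever, summing each load's contribution:
  UDL 33.6: wL⁴/(8EI) = 27556/EI
  point load 90 at a = 7.5: Pa²(3L − a)/(6EI) = 16453/EI
  point load 50 at a = 1.5: Pa²(3L − a)/(6EI) = 478.1/EI
  δ_0 = 44487/EI
Flexibility coefficient — unit upward force at B: δ_{BB} = L³/(3EI) = 243/EI.
The prop prevents deflection at B: R_B = δ_0/δ_{BB} = 44487/243 = 183.1 kN.
Vertical equilibrium: R_A = ΣP − R_B = 442.4 − 183.1 = 259.3 kN.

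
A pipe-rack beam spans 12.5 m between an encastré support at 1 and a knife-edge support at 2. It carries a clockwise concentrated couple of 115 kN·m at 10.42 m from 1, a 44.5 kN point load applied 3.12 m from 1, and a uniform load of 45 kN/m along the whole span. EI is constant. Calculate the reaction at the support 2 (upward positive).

Choose R_2 as the redundant. The primary structure is the cantilever fixed at 1.
Downward deflection at the released point 2 due to the loads:
  clockwise couple 115 at a = 10.42: M₀a(2L − a)/(2EI) = 8736/EI
  point load 44.5 at a = 3.12: Pa²(3L − a)/(6EI) = 2482/EI
  UDL 45: wL⁴/(8EI) = 137329/EI
  δ_0 = 148547/EI
Flexibility coefficient — unit upward force at 2: δ_{22} = L³/(3EI) = 651/EI.
The prop prevents deflection at 2: R_2 = δ_0/δ_{22} = 148547/651 = 228.2 kN.

R_2 = 228.2 kN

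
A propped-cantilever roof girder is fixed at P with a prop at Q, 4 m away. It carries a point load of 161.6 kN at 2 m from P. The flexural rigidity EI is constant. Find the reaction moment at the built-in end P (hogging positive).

Take the reaction at Q as the redundant and release it; the primary structure is a cantilever fixed at P.
Free-end deflection of the primary structure under the applied loading (downward +):
  point load 161.6 at a = 2: Pa²(3L − a)/(6EI) = 1077/EI
Flexibility coefficient — unit upward force at Q: δ_{QQ} = L³/(3EI) = 21.33/EI.
Compatibility at Q: δ_0 − R_Q·δ_{QQ} = 0, so R_Q = 1077/21.33 = 50.5 kN.
Moment equilibrium about P: M_P = Σ(load moments about P) − R_Q·L = 323.2 − 50.5×4 = 121.2 kN·m.

M_P = 121.2 kN·m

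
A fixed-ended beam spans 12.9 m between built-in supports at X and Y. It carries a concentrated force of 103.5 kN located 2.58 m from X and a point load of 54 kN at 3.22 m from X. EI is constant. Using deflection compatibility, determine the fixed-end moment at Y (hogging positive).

M_Y = 75.29 kN·m

Release both end moments; the primary structure is a simply-supported span XY with redundants M_X and M_Y.
End rotations of the released simple span under the applied load (×1/EI):
  at X: point load 103.5 at a = 2.58: Pab(L + b)/(6LEI) = 826.7/EI
  at Y: point load 103.5 at a = 2.58: Pab(L + a)/(6LEI) = 551.1/EI
  at X: point load 54 at a = 3.22: Pab(L + b)/(6LEI) = 491/EI
  at Y: point load 54 at a = 3.22: Pab(L + a)/(6LEI) = 350.5/EI
  θ_X0 = 1318/EI,  θ_Y0 = 901.7/EI
Flexibility coefficients: a unit moment at one end gives L/(3EI) there and L/(6EI) at the far end, so f₁₁ = f₂₂ = 4.3/EI and f₁₂ = f₂₁ = 2.15/EI.
Compatibility — zero rotation at each built-in end:
  4.3 M_X + 2.15 M_Y = 1318
  2.15 M_X + 4.3 M_Y = 901.7
Solving the pair gives M_X = 268.8 kN·m and M_Y = 75.29 kN·m (hogging).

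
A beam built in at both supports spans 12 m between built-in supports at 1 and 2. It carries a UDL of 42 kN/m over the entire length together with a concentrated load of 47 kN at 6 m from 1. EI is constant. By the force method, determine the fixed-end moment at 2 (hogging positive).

M_2 = 574.5 kN·m

Take the two fixed-end moments M_1, M_2 as redundants; the released structure is the simple span 12.
End rotations of the released simple span under the applied load (×1/EI):
  at 1: UDL 42: wL³/(24EI) = 3024/EI
  at 2: UDL 42: wL³/(24EI) = 3024/EI
  at 1: point load 47 at a = 6: Pab(L + b)/(6LEI) = 423/EI
  at 2: point load 47 at a = 6: Pab(L + a)/(6LEI) = 423/EI
  θ_10 = 3447/EI,  θ_20 = 3447/EI
Flexibility coefficients: a unit moment at one end gives L/(3EI) there and L/(6EI) at the far end, so f₁₁ = f₂₂ = 4/EI and f₁₂ = f₂₁ = 2/EI.
Compatibility — zero rotation at each built-in end:
  4 M_1 + 2 M_2 = 3447
  2 M_1 + 4 M_2 = 3447
Solving the pair gives M_1 = 574.5 kN·m and M_2 = 574.5 kN·m (hogging).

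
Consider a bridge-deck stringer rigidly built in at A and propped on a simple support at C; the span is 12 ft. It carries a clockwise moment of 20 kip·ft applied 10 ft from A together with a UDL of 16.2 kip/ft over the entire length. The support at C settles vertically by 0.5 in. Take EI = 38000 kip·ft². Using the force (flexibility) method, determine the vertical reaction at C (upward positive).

Choose R_C as the redundant. The primary structure is the cantilever fixed at A.
Free-end deflection of the primary structure under the applied loading (downward +):
  clockwise couple 20 at a = 10: M₀a(2L − a)/(2EI) = 1400/EI
  UDL 16.2: wL⁴/(8EI) = 41990/EI
  δ_0 = 43390/EI
Tip deflection under a unit load at C: L³/(3EI) = 576/EI.
With EI = 38000 kip·ft²: δ_0 = 1.1419 ft and δ_{CC} = 0.015158 ft/kip.
Compatibility — the beam at C must follow the support down by 0.04167 ft: δ_0 − R_C·δ_{CC} = 0.04167, so R_C = (1.1419 − 0.04167)/0.015158 = 72.58 kip.

R_C = 72.58 kip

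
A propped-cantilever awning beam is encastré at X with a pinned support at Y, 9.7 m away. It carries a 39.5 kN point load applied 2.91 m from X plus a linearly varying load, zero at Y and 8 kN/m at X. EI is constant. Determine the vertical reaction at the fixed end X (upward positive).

R_X = 65.74 kN

Choose R_Y as the redundant. The primary structure is the cantilever fixed at X.
Deflection at Y on the released cantilever, summing each load's contribution:
  point load 39.5 at a = 2.91: Pa²(3L − a)/(6EI) = 1460/EI
  triangular load, peak 8 at the fixed end: w₀L⁴/(30EI) = 2361/EI
  δ_0 = 3821/EI
Tip deflection under a unit load at Y: L³/(3EI) = 304.2/EI.
The prop prevents deflection at Y: R_Y = δ_0/δ_{YY} = 3821/304.2 = 12.56 kN.
Vertical equilibrium: R_X = ΣP − R_Y = 78.3 − 12.56 = 65.74 kN.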